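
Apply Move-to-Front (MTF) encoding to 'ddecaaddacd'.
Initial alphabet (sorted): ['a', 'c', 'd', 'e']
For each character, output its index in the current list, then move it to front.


MTF encoding:
'd': index 2 in ['a', 'c', 'd', 'e'] -> ['d', 'a', 'c', 'e']
'd': index 0 in ['d', 'a', 'c', 'e'] -> ['d', 'a', 'c', 'e']
'e': index 3 in ['d', 'a', 'c', 'e'] -> ['e', 'd', 'a', 'c']
'c': index 3 in ['e', 'd', 'a', 'c'] -> ['c', 'e', 'd', 'a']
'a': index 3 in ['c', 'e', 'd', 'a'] -> ['a', 'c', 'e', 'd']
'a': index 0 in ['a', 'c', 'e', 'd'] -> ['a', 'c', 'e', 'd']
'd': index 3 in ['a', 'c', 'e', 'd'] -> ['d', 'a', 'c', 'e']
'd': index 0 in ['d', 'a', 'c', 'e'] -> ['d', 'a', 'c', 'e']
'a': index 1 in ['d', 'a', 'c', 'e'] -> ['a', 'd', 'c', 'e']
'c': index 2 in ['a', 'd', 'c', 'e'] -> ['c', 'a', 'd', 'e']
'd': index 2 in ['c', 'a', 'd', 'e'] -> ['d', 'c', 'a', 'e']


Output: [2, 0, 3, 3, 3, 0, 3, 0, 1, 2, 2]


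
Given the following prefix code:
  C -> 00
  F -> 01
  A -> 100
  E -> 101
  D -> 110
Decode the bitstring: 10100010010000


Decoding step by step:
Bits 101 -> E
Bits 00 -> C
Bits 01 -> F
Bits 00 -> C
Bits 100 -> A
Bits 00 -> C


Decoded message: ECFCAC


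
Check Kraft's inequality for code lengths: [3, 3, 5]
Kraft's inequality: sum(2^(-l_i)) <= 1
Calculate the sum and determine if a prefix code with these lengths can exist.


Sum = 2^(-3) + 2^(-3) + 2^(-5)
    = 0.125 + 0.125 + 0.03125
    = 9/32 = 0.28125
Since 0.28125 <= 1, Kraft's inequality IS satisfied.
A prefix code with these lengths CAN exist.

Kraft sum = 0.28125. Satisfied.


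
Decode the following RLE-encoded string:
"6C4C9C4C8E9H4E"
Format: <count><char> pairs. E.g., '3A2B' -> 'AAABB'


Expanding each <count><char> pair:
  6C -> 'CCCCCC'
  4C -> 'CCCC'
  9C -> 'CCCCCCCCC'
  4C -> 'CCCC'
  8E -> 'EEEEEEEE'
  9H -> 'HHHHHHHHH'
  4E -> 'EEEE'

Decoded = CCCCCCCCCCCCCCCCCCCCCCCEEEEEEEEHHHHHHHHHEEEE


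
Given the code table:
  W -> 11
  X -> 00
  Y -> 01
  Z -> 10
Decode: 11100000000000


Decoding:
11 -> W
10 -> Z
00 -> X
00 -> X
00 -> X
00 -> X
00 -> X


Result: WZXXXXX


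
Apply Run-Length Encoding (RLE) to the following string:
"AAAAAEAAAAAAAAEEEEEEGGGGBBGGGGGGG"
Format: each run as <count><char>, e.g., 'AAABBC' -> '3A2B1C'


Scanning runs left to right:
  i=0: run of 'A' x 5 -> '5A'
  i=5: run of 'E' x 1 -> '1E'
  i=6: run of 'A' x 8 -> '8A'
  i=14: run of 'E' x 6 -> '6E'
  i=20: run of 'G' x 4 -> '4G'
  i=24: run of 'B' x 2 -> '2B'
  i=26: run of 'G' x 7 -> '7G'

RLE = 5A1E8A6E4G2B7G


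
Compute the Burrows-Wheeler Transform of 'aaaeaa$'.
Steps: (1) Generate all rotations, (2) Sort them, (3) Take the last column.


Rotations (sorted):
  0: $aaaeaa -> last char: a
  1: a$aaaea -> last char: a
  2: aa$aaae -> last char: e
  3: aaaeaa$ -> last char: $
  4: aaeaa$a -> last char: a
  5: aeaa$aa -> last char: a
  6: eaa$aaa -> last char: a


BWT = aae$aaa


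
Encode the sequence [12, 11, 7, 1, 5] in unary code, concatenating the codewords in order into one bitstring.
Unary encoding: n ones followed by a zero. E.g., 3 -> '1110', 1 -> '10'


Encode each number as n ones followed by a terminating 0:
  12 -> 1111111111110 (13 bits)
  11 -> 111111111110 (12 bits)
  7 -> 11111110 (8 bits)
  1 -> 10 (2 bits)
  5 -> 111110 (6 bits)
Total length = 13 + 12 + 8 + 2 + 6 = 41 bits.

Unary([12, 11, 7, 1, 5]) = 11111111111101111111111101111111010111110 (41 bits)


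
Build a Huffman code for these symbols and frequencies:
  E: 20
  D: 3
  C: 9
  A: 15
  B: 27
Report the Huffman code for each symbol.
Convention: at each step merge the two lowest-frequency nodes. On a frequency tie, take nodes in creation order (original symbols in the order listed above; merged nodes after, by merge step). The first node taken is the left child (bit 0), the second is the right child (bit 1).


Huffman tree construction:
Step 1: Merge D(3) + C(9) = 12
Step 2: Merge (D+C)(12) + A(15) = 27
Step 3: Merge E(20) + B(27) = 47
Step 4: Merge ((D+C)+A)(27) + (E+B)(47) = 74
Read each symbol's code off the tree from the root (left child = 0, right child = 1).

Codes:
  E: 10 (length 2)
  D: 000 (length 3)
  C: 001 (length 3)
  A: 01 (length 2)
  B: 11 (length 2)
Average code length: 160/74 = 2.1622 bits/symbol


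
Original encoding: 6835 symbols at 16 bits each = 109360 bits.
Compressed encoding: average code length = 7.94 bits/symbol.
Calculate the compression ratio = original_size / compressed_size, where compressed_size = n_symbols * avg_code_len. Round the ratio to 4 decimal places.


original_size = n_symbols * orig_bits = 6835 * 16 = 109360 bits
compressed_size = n_symbols * avg_code_len = 6835 * 7.94 = 54269.9 bits
ratio = original_size / compressed_size = 109360 / 54269.9 = 2.0151

Compression ratio = 2.0151


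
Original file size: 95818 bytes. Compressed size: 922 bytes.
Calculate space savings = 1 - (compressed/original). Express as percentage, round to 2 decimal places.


ratio = compressed/original = 922/95818 = 0.009622
savings = 1 - ratio = 1 - 0.009622 = 0.990378
as a percentage: 0.990378 * 100 = 99.04%

Space savings = 1 - 922/95818 = 99.04%


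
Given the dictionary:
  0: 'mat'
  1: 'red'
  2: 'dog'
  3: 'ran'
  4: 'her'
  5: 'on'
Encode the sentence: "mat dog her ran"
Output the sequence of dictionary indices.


Look up each word in the dictionary:
  'mat' -> 0
  'dog' -> 2
  'her' -> 4
  'ran' -> 3

Encoded: [0, 2, 4, 3]


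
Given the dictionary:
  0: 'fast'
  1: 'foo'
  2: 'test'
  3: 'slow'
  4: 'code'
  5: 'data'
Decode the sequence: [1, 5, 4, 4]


Look up each index in the dictionary:
  1 -> 'foo'
  5 -> 'data'
  4 -> 'code'
  4 -> 'code'

Decoded: "foo data code code"


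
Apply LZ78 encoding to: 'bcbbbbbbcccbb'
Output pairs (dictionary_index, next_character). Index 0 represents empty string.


LZ78 encoding steps:
Dictionary: {0: ''}
Step 1: w='' (idx 0), next='b' -> output (0, 'b'), add 'b' as idx 1
Step 2: w='' (idx 0), next='c' -> output (0, 'c'), add 'c' as idx 2
Step 3: w='b' (idx 1), next='b' -> output (1, 'b'), add 'bb' as idx 3
Step 4: w='bb' (idx 3), next='b' -> output (3, 'b'), add 'bbb' as idx 4
Step 5: w='b' (idx 1), next='c' -> output (1, 'c'), add 'bc' as idx 5
Step 6: w='c' (idx 2), next='c' -> output (2, 'c'), add 'cc' as idx 6
Step 7: w='bb' (idx 3), end of input -> output (3, '')


Encoded: [(0, 'b'), (0, 'c'), (1, 'b'), (3, 'b'), (1, 'c'), (2, 'c'), (3, '')]


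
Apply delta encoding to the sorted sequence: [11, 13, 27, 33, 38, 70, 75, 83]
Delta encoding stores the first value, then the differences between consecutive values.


First value: 11
Deltas:
  13 - 11 = 2
  27 - 13 = 14
  33 - 27 = 6
  38 - 33 = 5
  70 - 38 = 32
  75 - 70 = 5
  83 - 75 = 8


Delta encoded: [11, 2, 14, 6, 5, 32, 5, 8]


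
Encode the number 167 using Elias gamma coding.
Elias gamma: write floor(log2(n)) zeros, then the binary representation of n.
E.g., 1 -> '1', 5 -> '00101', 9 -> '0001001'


num_bits = floor(log2(167)) + 1 = 8
leading_zeros = num_bits - 1 = 7
binary(167) = 10100111

Elias gamma(167) = '0000000' + '10100111' = 000000010100111 (15 bits)


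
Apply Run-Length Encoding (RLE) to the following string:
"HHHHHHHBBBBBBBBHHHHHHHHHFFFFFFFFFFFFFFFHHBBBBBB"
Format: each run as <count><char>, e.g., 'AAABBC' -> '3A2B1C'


Scanning runs left to right:
  i=0: run of 'H' x 7 -> '7H'
  i=7: run of 'B' x 8 -> '8B'
  i=15: run of 'H' x 9 -> '9H'
  i=24: run of 'F' x 15 -> '15F'
  i=39: run of 'H' x 2 -> '2H'
  i=41: run of 'B' x 6 -> '6B'

RLE = 7H8B9H15F2H6B


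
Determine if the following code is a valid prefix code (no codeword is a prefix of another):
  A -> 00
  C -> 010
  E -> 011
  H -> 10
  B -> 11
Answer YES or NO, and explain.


Checking each pair (does one codeword prefix another?):
  A='00' vs C='010': no prefix
  A='00' vs E='011': no prefix
  A='00' vs H='10': no prefix
  A='00' vs B='11': no prefix
  C='010' vs A='00': no prefix
  C='010' vs E='011': no prefix
  C='010' vs H='10': no prefix
  C='010' vs B='11': no prefix
  E='011' vs A='00': no prefix
  E='011' vs C='010': no prefix
  E='011' vs H='10': no prefix
  E='011' vs B='11': no prefix
  H='10' vs A='00': no prefix
  H='10' vs C='010': no prefix
  H='10' vs E='011': no prefix
  H='10' vs B='11': no prefix
  B='11' vs A='00': no prefix
  B='11' vs C='010': no prefix
  B='11' vs E='011': no prefix
  B='11' vs H='10': no prefix
No violation found over all pairs.

YES -- this is a valid prefix code. No codeword is a prefix of any other codeword.


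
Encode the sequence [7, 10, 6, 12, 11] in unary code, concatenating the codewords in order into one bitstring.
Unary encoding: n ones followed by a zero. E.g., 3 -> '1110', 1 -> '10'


Encode each number as n ones followed by a terminating 0:
  7 -> 11111110 (8 bits)
  10 -> 11111111110 (11 bits)
  6 -> 1111110 (7 bits)
  12 -> 1111111111110 (13 bits)
  11 -> 111111111110 (12 bits)
Total length = 8 + 11 + 7 + 13 + 12 = 51 bits.

Unary([7, 10, 6, 12, 11]) = 111111101111111111011111101111111111110111111111110 (51 bits)


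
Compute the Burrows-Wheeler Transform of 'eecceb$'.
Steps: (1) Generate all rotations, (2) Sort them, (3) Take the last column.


Rotations (sorted):
  0: $eecceb -> last char: b
  1: b$eecce -> last char: e
  2: cceb$ee -> last char: e
  3: ceb$eec -> last char: c
  4: eb$eecc -> last char: c
  5: ecceb$e -> last char: e
  6: eecceb$ -> last char: $


BWT = beecce$


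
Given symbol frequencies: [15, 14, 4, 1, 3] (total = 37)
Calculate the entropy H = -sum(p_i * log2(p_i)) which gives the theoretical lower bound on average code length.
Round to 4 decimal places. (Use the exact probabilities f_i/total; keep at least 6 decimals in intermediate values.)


Per-symbol terms -p_i * log2(p_i) with p_i = f_i/37:
  p = 15/37 = 0.405405: log2(p) = -1.302563, -p*log2(p) = 0.528066
  p = 14/37 = 0.378378: log2(p) = -1.402098, -p*log2(p) = 0.530524
  p = 4/37 = 0.108108: log2(p) = -3.209453, -p*log2(p) = 0.346968
  p = 1/37 = 0.027027: log2(p) = -5.209453, -p*log2(p) = 0.140796
  p = 3/37 = 0.081081: log2(p) = -3.624491, -p*log2(p) = 0.293878
H = 0.528066 + 0.530524 + 0.346968 + 0.140796 + 0.293878 = 1.840232

H = 1.8402 bits/symbol


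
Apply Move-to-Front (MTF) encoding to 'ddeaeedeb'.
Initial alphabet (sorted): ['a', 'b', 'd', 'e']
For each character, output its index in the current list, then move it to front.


MTF encoding:
'd': index 2 in ['a', 'b', 'd', 'e'] -> ['d', 'a', 'b', 'e']
'd': index 0 in ['d', 'a', 'b', 'e'] -> ['d', 'a', 'b', 'e']
'e': index 3 in ['d', 'a', 'b', 'e'] -> ['e', 'd', 'a', 'b']
'a': index 2 in ['e', 'd', 'a', 'b'] -> ['a', 'e', 'd', 'b']
'e': index 1 in ['a', 'e', 'd', 'b'] -> ['e', 'a', 'd', 'b']
'e': index 0 in ['e', 'a', 'd', 'b'] -> ['e', 'a', 'd', 'b']
'd': index 2 in ['e', 'a', 'd', 'b'] -> ['d', 'e', 'a', 'b']
'e': index 1 in ['d', 'e', 'a', 'b'] -> ['e', 'd', 'a', 'b']
'b': index 3 in ['e', 'd', 'a', 'b'] -> ['b', 'e', 'd', 'a']


Output: [2, 0, 3, 2, 1, 0, 2, 1, 3]


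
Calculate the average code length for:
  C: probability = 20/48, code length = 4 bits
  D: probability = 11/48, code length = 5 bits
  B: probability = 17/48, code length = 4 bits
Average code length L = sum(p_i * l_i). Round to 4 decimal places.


Weighted contributions p_i * l_i:
  C: (20/48) * 4 = 80/48
  D: (11/48) * 5 = 55/48
  B: (17/48) * 4 = 68/48
Sum = (80 + 55 + 68)/48 = 203/48

L = 203/48 = 4.2292 bits/symbol


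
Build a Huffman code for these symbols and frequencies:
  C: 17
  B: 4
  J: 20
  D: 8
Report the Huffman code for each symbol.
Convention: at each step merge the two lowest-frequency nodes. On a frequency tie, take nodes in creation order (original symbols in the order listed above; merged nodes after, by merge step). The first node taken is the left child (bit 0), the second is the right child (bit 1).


Huffman tree construction:
Step 1: Merge B(4) + D(8) = 12
Step 2: Merge (B+D)(12) + C(17) = 29
Step 3: Merge J(20) + ((B+D)+C)(29) = 49
Read each symbol's code off the tree from the root (left child = 0, right child = 1).

Codes:
  C: 11 (length 2)
  B: 100 (length 3)
  J: 0 (length 1)
  D: 101 (length 3)
Average code length: 90/49 = 1.8367 bits/symbol


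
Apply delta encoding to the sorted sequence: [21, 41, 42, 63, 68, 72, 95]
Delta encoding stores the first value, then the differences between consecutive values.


First value: 21
Deltas:
  41 - 21 = 20
  42 - 41 = 1
  63 - 42 = 21
  68 - 63 = 5
  72 - 68 = 4
  95 - 72 = 23


Delta encoded: [21, 20, 1, 21, 5, 4, 23]


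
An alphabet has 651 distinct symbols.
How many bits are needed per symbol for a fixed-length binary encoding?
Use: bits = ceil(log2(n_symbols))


log2(651) = 9.3465
Bracket: 2^9 = 512 < 651 <= 2^10 = 1024
So ceil(log2(651)) = 10

bits = ceil(log2(651)) = ceil(9.3465) = 10 bits


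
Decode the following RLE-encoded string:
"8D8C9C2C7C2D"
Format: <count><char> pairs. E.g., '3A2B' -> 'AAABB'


Expanding each <count><char> pair:
  8D -> 'DDDDDDDD'
  8C -> 'CCCCCCCC'
  9C -> 'CCCCCCCCC'
  2C -> 'CC'
  7C -> 'CCCCCCC'
  2D -> 'DD'

Decoded = DDDDDDDDCCCCCCCCCCCCCCCCCCCCCCCCCCDD


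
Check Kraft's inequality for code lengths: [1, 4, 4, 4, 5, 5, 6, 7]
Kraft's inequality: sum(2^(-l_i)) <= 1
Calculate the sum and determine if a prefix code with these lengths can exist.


Sum = 2^(-1) + 2^(-4) + 2^(-4) + 2^(-4) + 2^(-5) + 2^(-5) + 2^(-6) + 2^(-7)
    = 0.5 + 0.0625 + 0.0625 + 0.0625 + 0.03125 + 0.03125 + 0.015625 + 0.0078125
    = 99/128 = 0.7734375
Since 0.7734375 <= 1, Kraft's inequality IS satisfied.
A prefix code with these lengths CAN exist.

Kraft sum = 0.7734375. Satisfied.


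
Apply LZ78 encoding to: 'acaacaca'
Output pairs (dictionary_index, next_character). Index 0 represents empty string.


LZ78 encoding steps:
Dictionary: {0: ''}
Step 1: w='' (idx 0), next='a' -> output (0, 'a'), add 'a' as idx 1
Step 2: w='' (idx 0), next='c' -> output (0, 'c'), add 'c' as idx 2
Step 3: w='a' (idx 1), next='a' -> output (1, 'a'), add 'aa' as idx 3
Step 4: w='c' (idx 2), next='a' -> output (2, 'a'), add 'ca' as idx 4
Step 5: w='ca' (idx 4), end of input -> output (4, '')


Encoded: [(0, 'a'), (0, 'c'), (1, 'a'), (2, 'a'), (4, '')]


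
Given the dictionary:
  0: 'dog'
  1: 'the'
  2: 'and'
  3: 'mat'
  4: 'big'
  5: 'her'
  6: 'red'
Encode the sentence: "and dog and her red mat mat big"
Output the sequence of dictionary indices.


Look up each word in the dictionary:
  'and' -> 2
  'dog' -> 0
  'and' -> 2
  'her' -> 5
  'red' -> 6
  'mat' -> 3
  'mat' -> 3
  'big' -> 4

Encoded: [2, 0, 2, 5, 6, 3, 3, 4]


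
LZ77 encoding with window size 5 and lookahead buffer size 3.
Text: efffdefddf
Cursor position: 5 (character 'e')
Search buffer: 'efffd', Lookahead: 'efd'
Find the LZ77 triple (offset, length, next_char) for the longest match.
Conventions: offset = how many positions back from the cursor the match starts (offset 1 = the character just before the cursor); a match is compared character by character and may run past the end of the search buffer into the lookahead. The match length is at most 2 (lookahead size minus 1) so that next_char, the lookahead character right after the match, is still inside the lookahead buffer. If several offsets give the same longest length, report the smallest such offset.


Try each offset into the search buffer:
  offset=1 (pos 4, char 'd'): match length 0
  offset=2 (pos 3, char 'f'): match length 0
  offset=3 (pos 2, char 'f'): match length 0
  offset=4 (pos 1, char 'f'): match length 0
  offset=5 (pos 0, char 'e'): match length 2
Longest match has length 2 at offset 5.
next_char = character at position 5 + 2 = 7 -> 'd'

Best match: offset=5, length=2 (matching 'ef' starting at position 0)
LZ77 triple: (5, 2, 'd')


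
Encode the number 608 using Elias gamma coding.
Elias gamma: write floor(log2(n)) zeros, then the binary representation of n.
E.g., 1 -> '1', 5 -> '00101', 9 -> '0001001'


num_bits = floor(log2(608)) + 1 = 10
leading_zeros = num_bits - 1 = 9
binary(608) = 1001100000

Elias gamma(608) = '000000000' + '1001100000' = 0000000001001100000 (19 bits)


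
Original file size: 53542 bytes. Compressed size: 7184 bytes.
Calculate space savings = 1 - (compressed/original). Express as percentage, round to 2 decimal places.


ratio = compressed/original = 7184/53542 = 0.134175
savings = 1 - ratio = 1 - 0.134175 = 0.865825
as a percentage: 0.865825 * 100 = 86.58%

Space savings = 1 - 7184/53542 = 86.58%


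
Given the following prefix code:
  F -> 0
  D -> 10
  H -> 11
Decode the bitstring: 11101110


Decoding step by step:
Bits 11 -> H
Bits 10 -> D
Bits 11 -> H
Bits 10 -> D


Decoded message: HDHD


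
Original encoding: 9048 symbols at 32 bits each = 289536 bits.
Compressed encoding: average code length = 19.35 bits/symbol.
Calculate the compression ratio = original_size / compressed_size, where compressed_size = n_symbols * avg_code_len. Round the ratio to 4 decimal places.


original_size = n_symbols * orig_bits = 9048 * 32 = 289536 bits
compressed_size = n_symbols * avg_code_len = 9048 * 19.35 = 175078.8 bits
ratio = original_size / compressed_size = 289536 / 175078.8 = 1.6537

Compression ratio = 1.6537


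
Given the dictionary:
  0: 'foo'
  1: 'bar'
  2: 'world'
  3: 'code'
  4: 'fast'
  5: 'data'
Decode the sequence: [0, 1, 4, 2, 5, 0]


Look up each index in the dictionary:
  0 -> 'foo'
  1 -> 'bar'
  4 -> 'fast'
  2 -> 'world'
  5 -> 'data'
  0 -> 'foo'

Decoded: "foo bar fast world data foo"


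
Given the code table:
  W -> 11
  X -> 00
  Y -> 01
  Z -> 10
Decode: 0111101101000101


Decoding:
01 -> Y
11 -> W
10 -> Z
11 -> W
01 -> Y
00 -> X
01 -> Y
01 -> Y


Result: YWZWYXYY


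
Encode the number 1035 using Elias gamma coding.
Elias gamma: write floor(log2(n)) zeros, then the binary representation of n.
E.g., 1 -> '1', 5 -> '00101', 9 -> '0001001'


num_bits = floor(log2(1035)) + 1 = 11
leading_zeros = num_bits - 1 = 10
binary(1035) = 10000001011

Elias gamma(1035) = '0000000000' + '10000001011' = 000000000010000001011 (21 bits)


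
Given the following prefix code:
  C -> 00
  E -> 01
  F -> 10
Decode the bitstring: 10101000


Decoding step by step:
Bits 10 -> F
Bits 10 -> F
Bits 10 -> F
Bits 00 -> C


Decoded message: FFFC


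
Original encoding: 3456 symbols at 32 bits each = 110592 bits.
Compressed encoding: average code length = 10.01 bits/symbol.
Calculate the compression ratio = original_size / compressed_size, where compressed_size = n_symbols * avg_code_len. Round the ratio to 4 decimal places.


original_size = n_symbols * orig_bits = 3456 * 32 = 110592 bits
compressed_size = n_symbols * avg_code_len = 3456 * 10.01 = 34594.56 bits
ratio = original_size / compressed_size = 110592 / 34594.56 = 3.1968

Compression ratio = 3.1968


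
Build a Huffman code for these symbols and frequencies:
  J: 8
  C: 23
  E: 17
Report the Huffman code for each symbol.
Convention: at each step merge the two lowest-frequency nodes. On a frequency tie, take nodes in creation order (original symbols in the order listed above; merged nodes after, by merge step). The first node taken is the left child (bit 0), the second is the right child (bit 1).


Huffman tree construction:
Step 1: Merge J(8) + E(17) = 25
Step 2: Merge C(23) + (J+E)(25) = 48
Read each symbol's code off the tree from the root (left child = 0, right child = 1).

Codes:
  J: 10 (length 2)
  C: 0 (length 1)
  E: 11 (length 2)
Average code length: 73/48 = 1.5208 bits/symbol


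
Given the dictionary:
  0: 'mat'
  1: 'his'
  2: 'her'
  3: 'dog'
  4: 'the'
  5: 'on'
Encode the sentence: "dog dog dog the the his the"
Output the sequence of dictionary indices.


Look up each word in the dictionary:
  'dog' -> 3
  'dog' -> 3
  'dog' -> 3
  'the' -> 4
  'the' -> 4
  'his' -> 1
  'the' -> 4

Encoded: [3, 3, 3, 4, 4, 1, 4]


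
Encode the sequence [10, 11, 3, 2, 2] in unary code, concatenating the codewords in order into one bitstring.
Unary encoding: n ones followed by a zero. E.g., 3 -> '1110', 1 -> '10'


Encode each number as n ones followed by a terminating 0:
  10 -> 11111111110 (11 bits)
  11 -> 111111111110 (12 bits)
  3 -> 1110 (4 bits)
  2 -> 110 (3 bits)
  2 -> 110 (3 bits)
Total length = 11 + 12 + 4 + 3 + 3 = 33 bits.

Unary([10, 11, 3, 2, 2]) = 111111111101111111111101110110110 (33 bits)


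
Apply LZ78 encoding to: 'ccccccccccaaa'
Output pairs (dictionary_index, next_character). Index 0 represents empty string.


LZ78 encoding steps:
Dictionary: {0: ''}
Step 1: w='' (idx 0), next='c' -> output (0, 'c'), add 'c' as idx 1
Step 2: w='c' (idx 1), next='c' -> output (1, 'c'), add 'cc' as idx 2
Step 3: w='cc' (idx 2), next='c' -> output (2, 'c'), add 'ccc' as idx 3
Step 4: w='ccc' (idx 3), next='c' -> output (3, 'c'), add 'cccc' as idx 4
Step 5: w='' (idx 0), next='a' -> output (0, 'a'), add 'a' as idx 5
Step 6: w='a' (idx 5), next='a' -> output (5, 'a'), add 'aa' as idx 6


Encoded: [(0, 'c'), (1, 'c'), (2, 'c'), (3, 'c'), (0, 'a'), (5, 'a')]


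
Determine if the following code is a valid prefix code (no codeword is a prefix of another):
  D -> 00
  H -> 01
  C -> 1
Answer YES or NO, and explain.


Checking each pair (does one codeword prefix another?):
  D='00' vs H='01': no prefix
  D='00' vs C='1': no prefix
  H='01' vs D='00': no prefix
  H='01' vs C='1': no prefix
  C='1' vs D='00': no prefix
  C='1' vs H='01': no prefix
No violation found over all pairs.

YES -- this is a valid prefix code. No codeword is a prefix of any other codeword.


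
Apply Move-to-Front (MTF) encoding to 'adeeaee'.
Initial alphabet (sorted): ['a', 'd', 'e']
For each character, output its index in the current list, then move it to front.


MTF encoding:
'a': index 0 in ['a', 'd', 'e'] -> ['a', 'd', 'e']
'd': index 1 in ['a', 'd', 'e'] -> ['d', 'a', 'e']
'e': index 2 in ['d', 'a', 'e'] -> ['e', 'd', 'a']
'e': index 0 in ['e', 'd', 'a'] -> ['e', 'd', 'a']
'a': index 2 in ['e', 'd', 'a'] -> ['a', 'e', 'd']
'e': index 1 in ['a', 'e', 'd'] -> ['e', 'a', 'd']
'e': index 0 in ['e', 'a', 'd'] -> ['e', 'a', 'd']


Output: [0, 1, 2, 0, 2, 1, 0]


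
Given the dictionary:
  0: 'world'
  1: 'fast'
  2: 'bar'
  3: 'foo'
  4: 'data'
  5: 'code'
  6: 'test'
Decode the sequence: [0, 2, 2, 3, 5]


Look up each index in the dictionary:
  0 -> 'world'
  2 -> 'bar'
  2 -> 'bar'
  3 -> 'foo'
  5 -> 'code'

Decoded: "world bar bar foo code"


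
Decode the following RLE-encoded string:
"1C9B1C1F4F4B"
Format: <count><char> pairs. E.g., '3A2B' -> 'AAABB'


Expanding each <count><char> pair:
  1C -> 'C'
  9B -> 'BBBBBBBBB'
  1C -> 'C'
  1F -> 'F'
  4F -> 'FFFF'
  4B -> 'BBBB'

Decoded = CBBBBBBBBBCFFFFFBBBB


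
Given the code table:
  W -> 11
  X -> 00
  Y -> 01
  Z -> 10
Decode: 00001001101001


Decoding:
00 -> X
00 -> X
10 -> Z
01 -> Y
10 -> Z
10 -> Z
01 -> Y


Result: XXZYZZY


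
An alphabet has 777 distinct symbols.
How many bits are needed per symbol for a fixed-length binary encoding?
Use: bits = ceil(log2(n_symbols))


log2(777) = 9.6018
Bracket: 2^9 = 512 < 777 <= 2^10 = 1024
So ceil(log2(777)) = 10

bits = ceil(log2(777)) = ceil(9.6018) = 10 bits


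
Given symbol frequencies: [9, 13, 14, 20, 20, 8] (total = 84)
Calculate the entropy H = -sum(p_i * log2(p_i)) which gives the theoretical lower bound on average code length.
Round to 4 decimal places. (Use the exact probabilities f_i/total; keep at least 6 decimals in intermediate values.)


Per-symbol terms -p_i * log2(p_i) with p_i = f_i/84:
  p = 9/84 = 0.107143: log2(p) = -3.222392, -p*log2(p) = 0.345256
  p = 13/84 = 0.154762: log2(p) = -2.691878, -p*log2(p) = 0.416600
  p = 14/84 = 0.166667: log2(p) = -2.584963, -p*log2(p) = 0.430827
  p = 20/84 = 0.238095: log2(p) = -2.070389, -p*log2(p) = 0.492950
  p = 20/84 = 0.238095: log2(p) = -2.070389, -p*log2(p) = 0.492950
  p = 8/84 = 0.095238: log2(p) = -3.392317, -p*log2(p) = 0.323078
H = 0.345256 + 0.416600 + 0.430827 + 0.492950 + 0.492950 + 0.323078 = 2.501661

H = 2.5017 bits/symbol


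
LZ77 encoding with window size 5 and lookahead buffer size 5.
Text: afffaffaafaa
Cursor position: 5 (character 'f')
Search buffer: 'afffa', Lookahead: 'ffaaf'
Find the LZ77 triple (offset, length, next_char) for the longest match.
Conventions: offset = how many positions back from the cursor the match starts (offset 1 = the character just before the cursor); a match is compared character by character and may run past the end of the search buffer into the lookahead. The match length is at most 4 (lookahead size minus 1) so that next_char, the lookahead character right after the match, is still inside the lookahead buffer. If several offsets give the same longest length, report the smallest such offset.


Try each offset into the search buffer:
  offset=1 (pos 4, char 'a'): match length 0
  offset=2 (pos 3, char 'f'): match length 1
  offset=3 (pos 2, char 'f'): match length 3
  offset=4 (pos 1, char 'f'): match length 2
  offset=5 (pos 0, char 'a'): match length 0
Longest match has length 3 at offset 3.
next_char = character at position 5 + 3 = 8 -> 'a'

Best match: offset=3, length=3 (matching 'ffa' starting at position 2)
LZ77 triple: (3, 3, 'a')


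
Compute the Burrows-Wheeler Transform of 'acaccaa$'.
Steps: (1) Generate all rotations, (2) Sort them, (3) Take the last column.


Rotations (sorted):
  0: $acaccaa -> last char: a
  1: a$acacca -> last char: a
  2: aa$acacc -> last char: c
  3: acaccaa$ -> last char: $
  4: accaa$ac -> last char: c
  5: caa$acac -> last char: c
  6: caccaa$a -> last char: a
  7: ccaa$aca -> last char: a


BWT = aac$ccaa


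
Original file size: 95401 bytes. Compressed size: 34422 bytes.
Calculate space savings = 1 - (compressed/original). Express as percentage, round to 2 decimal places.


ratio = compressed/original = 34422/95401 = 0.360814
savings = 1 - ratio = 1 - 0.360814 = 0.639186
as a percentage: 0.639186 * 100 = 63.92%

Space savings = 1 - 34422/95401 = 63.92%


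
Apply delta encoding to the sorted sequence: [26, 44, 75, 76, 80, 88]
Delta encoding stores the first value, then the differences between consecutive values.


First value: 26
Deltas:
  44 - 26 = 18
  75 - 44 = 31
  76 - 75 = 1
  80 - 76 = 4
  88 - 80 = 8


Delta encoded: [26, 18, 31, 1, 4, 8]


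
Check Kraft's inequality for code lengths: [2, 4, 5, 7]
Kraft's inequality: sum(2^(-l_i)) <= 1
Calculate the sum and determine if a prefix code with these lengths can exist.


Sum = 2^(-2) + 2^(-4) + 2^(-5) + 2^(-7)
    = 0.25 + 0.0625 + 0.03125 + 0.0078125
    = 45/128 = 0.3515625
Since 0.3515625 <= 1, Kraft's inequality IS satisfied.
A prefix code with these lengths CAN exist.

Kraft sum = 0.3515625. Satisfied.


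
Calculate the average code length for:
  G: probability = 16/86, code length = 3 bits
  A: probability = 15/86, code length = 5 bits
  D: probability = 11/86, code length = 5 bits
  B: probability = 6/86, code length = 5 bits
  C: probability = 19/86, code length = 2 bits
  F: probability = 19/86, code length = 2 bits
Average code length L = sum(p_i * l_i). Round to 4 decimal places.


Weighted contributions p_i * l_i:
  G: (16/86) * 3 = 48/86
  A: (15/86) * 5 = 75/86
  D: (11/86) * 5 = 55/86
  B: (6/86) * 5 = 30/86
  C: (19/86) * 2 = 38/86
  F: (19/86) * 2 = 38/86
Sum = (48 + 75 + 55 + 30 + 38 + 38)/86 = 284/86

L = 284/86 = 3.3023 bits/symbol


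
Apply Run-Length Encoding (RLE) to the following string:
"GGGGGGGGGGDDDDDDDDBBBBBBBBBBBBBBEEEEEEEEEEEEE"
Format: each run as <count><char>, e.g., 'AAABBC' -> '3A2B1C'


Scanning runs left to right:
  i=0: run of 'G' x 10 -> '10G'
  i=10: run of 'D' x 8 -> '8D'
  i=18: run of 'B' x 14 -> '14B'
  i=32: run of 'E' x 13 -> '13E'

RLE = 10G8D14B13E


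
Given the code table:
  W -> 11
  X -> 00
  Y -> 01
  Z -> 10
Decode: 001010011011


Decoding:
00 -> X
10 -> Z
10 -> Z
01 -> Y
10 -> Z
11 -> W


Result: XZZYZW


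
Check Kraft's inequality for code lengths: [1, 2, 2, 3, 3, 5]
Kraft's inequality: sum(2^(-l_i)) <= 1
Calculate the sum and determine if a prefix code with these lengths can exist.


Sum = 2^(-1) + 2^(-2) + 2^(-2) + 2^(-3) + 2^(-3) + 2^(-5)
    = 0.5 + 0.25 + 0.25 + 0.125 + 0.125 + 0.03125
    = 41/32 = 1.28125
Since 1.28125 > 1, Kraft's inequality is NOT satisfied.
A prefix code with these lengths CANNOT exist.

Kraft sum = 1.28125. Not satisfied.


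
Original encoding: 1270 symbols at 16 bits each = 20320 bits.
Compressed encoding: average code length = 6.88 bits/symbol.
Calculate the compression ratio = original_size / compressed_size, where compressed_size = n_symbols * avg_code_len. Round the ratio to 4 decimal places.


original_size = n_symbols * orig_bits = 1270 * 16 = 20320 bits
compressed_size = n_symbols * avg_code_len = 1270 * 6.88 = 8737.6 bits
ratio = original_size / compressed_size = 20320 / 8737.6 = 2.3256

Compression ratio = 2.3256


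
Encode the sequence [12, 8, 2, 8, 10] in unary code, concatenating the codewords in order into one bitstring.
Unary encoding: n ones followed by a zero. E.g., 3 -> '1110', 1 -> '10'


Encode each number as n ones followed by a terminating 0:
  12 -> 1111111111110 (13 bits)
  8 -> 111111110 (9 bits)
  2 -> 110 (3 bits)
  8 -> 111111110 (9 bits)
  10 -> 11111111110 (11 bits)
Total length = 13 + 9 + 3 + 9 + 11 = 45 bits.

Unary([12, 8, 2, 8, 10]) = 111111111111011111111011011111111011111111110 (45 bits)


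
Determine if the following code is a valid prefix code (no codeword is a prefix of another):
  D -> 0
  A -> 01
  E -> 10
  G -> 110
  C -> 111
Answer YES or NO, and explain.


Checking each pair (does one codeword prefix another?):
  D='0' vs A='01': prefix -- VIOLATION

NO -- this is NOT a valid prefix code. D (0) is a prefix of A (01).


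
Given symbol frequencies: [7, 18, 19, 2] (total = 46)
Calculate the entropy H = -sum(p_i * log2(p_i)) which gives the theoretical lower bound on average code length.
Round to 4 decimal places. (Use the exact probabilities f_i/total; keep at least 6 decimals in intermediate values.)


Per-symbol terms -p_i * log2(p_i) with p_i = f_i/46:
  p = 7/46 = 0.152174: log2(p) = -2.716207, -p*log2(p) = 0.413336
  p = 18/46 = 0.391304: log2(p) = -1.353637, -p*log2(p) = 0.529684
  p = 19/46 = 0.413043: log2(p) = -1.275634, -p*log2(p) = 0.526892
  p = 2/46 = 0.043478: log2(p) = -4.523562, -p*log2(p) = 0.196677
H = 0.413336 + 0.529684 + 0.526892 + 0.196677 = 1.666589

H = 1.6666 bits/symbol


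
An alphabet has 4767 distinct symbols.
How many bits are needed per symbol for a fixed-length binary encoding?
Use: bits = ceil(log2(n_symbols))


log2(4767) = 12.2189
Bracket: 2^12 = 4096 < 4767 <= 2^13 = 8192
So ceil(log2(4767)) = 13

bits = ceil(log2(4767)) = ceil(12.2189) = 13 bits


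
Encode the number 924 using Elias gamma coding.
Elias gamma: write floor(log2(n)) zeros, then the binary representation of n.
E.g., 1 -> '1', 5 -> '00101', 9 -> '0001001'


num_bits = floor(log2(924)) + 1 = 10
leading_zeros = num_bits - 1 = 9
binary(924) = 1110011100

Elias gamma(924) = '000000000' + '1110011100' = 0000000001110011100 (19 bits)


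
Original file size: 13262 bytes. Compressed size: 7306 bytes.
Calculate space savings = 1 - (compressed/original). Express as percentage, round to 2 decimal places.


ratio = compressed/original = 7306/13262 = 0.550897
savings = 1 - ratio = 1 - 0.550897 = 0.449103
as a percentage: 0.449103 * 100 = 44.91%

Space savings = 1 - 7306/13262 = 44.91%


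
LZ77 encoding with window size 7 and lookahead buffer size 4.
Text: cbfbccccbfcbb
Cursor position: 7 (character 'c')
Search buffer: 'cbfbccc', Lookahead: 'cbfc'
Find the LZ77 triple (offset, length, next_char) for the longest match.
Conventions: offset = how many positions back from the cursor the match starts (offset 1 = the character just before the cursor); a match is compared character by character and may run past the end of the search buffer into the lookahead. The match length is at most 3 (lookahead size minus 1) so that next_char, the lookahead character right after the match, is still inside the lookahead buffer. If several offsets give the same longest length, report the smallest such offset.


Try each offset into the search buffer:
  offset=1 (pos 6, char 'c'): match length 1
  offset=2 (pos 5, char 'c'): match length 1
  offset=3 (pos 4, char 'c'): match length 1
  offset=4 (pos 3, char 'b'): match length 0
  offset=5 (pos 2, char 'f'): match length 0
  offset=6 (pos 1, char 'b'): match length 0
  offset=7 (pos 0, char 'c'): match length 3
Longest match has length 3 at offset 7.
next_char = character at position 7 + 3 = 10 -> 'c'

Best match: offset=7, length=3 (matching 'cbf' starting at position 0)
LZ77 triple: (7, 3, 'c')


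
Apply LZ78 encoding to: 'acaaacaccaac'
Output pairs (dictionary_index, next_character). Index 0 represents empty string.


LZ78 encoding steps:
Dictionary: {0: ''}
Step 1: w='' (idx 0), next='a' -> output (0, 'a'), add 'a' as idx 1
Step 2: w='' (idx 0), next='c' -> output (0, 'c'), add 'c' as idx 2
Step 3: w='a' (idx 1), next='a' -> output (1, 'a'), add 'aa' as idx 3
Step 4: w='a' (idx 1), next='c' -> output (1, 'c'), add 'ac' as idx 4
Step 5: w='ac' (idx 4), next='c' -> output (4, 'c'), add 'acc' as idx 5
Step 6: w='aa' (idx 3), next='c' -> output (3, 'c'), add 'aac' as idx 6


Encoded: [(0, 'a'), (0, 'c'), (1, 'a'), (1, 'c'), (4, 'c'), (3, 'c')]


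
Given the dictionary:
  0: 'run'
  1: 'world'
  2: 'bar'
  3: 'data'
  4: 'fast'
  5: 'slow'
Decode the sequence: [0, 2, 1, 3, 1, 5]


Look up each index in the dictionary:
  0 -> 'run'
  2 -> 'bar'
  1 -> 'world'
  3 -> 'data'
  1 -> 'world'
  5 -> 'slow'

Decoded: "run bar world data world slow"


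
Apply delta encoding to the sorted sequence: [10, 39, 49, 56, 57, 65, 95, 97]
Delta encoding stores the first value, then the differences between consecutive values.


First value: 10
Deltas:
  39 - 10 = 29
  49 - 39 = 10
  56 - 49 = 7
  57 - 56 = 1
  65 - 57 = 8
  95 - 65 = 30
  97 - 95 = 2


Delta encoded: [10, 29, 10, 7, 1, 8, 30, 2]


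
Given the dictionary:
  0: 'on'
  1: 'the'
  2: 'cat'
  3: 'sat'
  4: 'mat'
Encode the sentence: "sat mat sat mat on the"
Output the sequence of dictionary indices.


Look up each word in the dictionary:
  'sat' -> 3
  'mat' -> 4
  'sat' -> 3
  'mat' -> 4
  'on' -> 0
  'the' -> 1

Encoded: [3, 4, 3, 4, 0, 1]


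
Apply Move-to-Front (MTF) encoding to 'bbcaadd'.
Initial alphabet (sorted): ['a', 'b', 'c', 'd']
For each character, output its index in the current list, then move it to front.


MTF encoding:
'b': index 1 in ['a', 'b', 'c', 'd'] -> ['b', 'a', 'c', 'd']
'b': index 0 in ['b', 'a', 'c', 'd'] -> ['b', 'a', 'c', 'd']
'c': index 2 in ['b', 'a', 'c', 'd'] -> ['c', 'b', 'a', 'd']
'a': index 2 in ['c', 'b', 'a', 'd'] -> ['a', 'c', 'b', 'd']
'a': index 0 in ['a', 'c', 'b', 'd'] -> ['a', 'c', 'b', 'd']
'd': index 3 in ['a', 'c', 'b', 'd'] -> ['d', 'a', 'c', 'b']
'd': index 0 in ['d', 'a', 'c', 'b'] -> ['d', 'a', 'c', 'b']


Output: [1, 0, 2, 2, 0, 3, 0]


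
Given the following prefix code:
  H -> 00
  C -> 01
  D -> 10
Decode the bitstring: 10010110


Decoding step by step:
Bits 10 -> D
Bits 01 -> C
Bits 01 -> C
Bits 10 -> D


Decoded message: DCCD


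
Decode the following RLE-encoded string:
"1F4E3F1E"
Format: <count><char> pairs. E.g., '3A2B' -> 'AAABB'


Expanding each <count><char> pair:
  1F -> 'F'
  4E -> 'EEEE'
  3F -> 'FFF'
  1E -> 'E'

Decoded = FEEEEFFFE


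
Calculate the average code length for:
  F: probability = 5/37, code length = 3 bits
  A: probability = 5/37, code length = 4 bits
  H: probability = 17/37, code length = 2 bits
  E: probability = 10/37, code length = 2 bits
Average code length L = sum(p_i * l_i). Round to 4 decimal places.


Weighted contributions p_i * l_i:
  F: (5/37) * 3 = 15/37
  A: (5/37) * 4 = 20/37
  H: (17/37) * 2 = 34/37
  E: (10/37) * 2 = 20/37
Sum = (15 + 20 + 34 + 20)/37 = 89/37

L = 89/37 = 2.4054 bits/symbol


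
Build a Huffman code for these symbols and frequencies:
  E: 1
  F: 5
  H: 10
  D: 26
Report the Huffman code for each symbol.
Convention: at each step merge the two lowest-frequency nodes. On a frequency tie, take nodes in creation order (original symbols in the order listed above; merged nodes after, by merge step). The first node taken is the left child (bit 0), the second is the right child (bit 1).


Huffman tree construction:
Step 1: Merge E(1) + F(5) = 6
Step 2: Merge (E+F)(6) + H(10) = 16
Step 3: Merge ((E+F)+H)(16) + D(26) = 42
Read each symbol's code off the tree from the root (left child = 0, right child = 1).

Codes:
  E: 000 (length 3)
  F: 001 (length 3)
  H: 01 (length 2)
  D: 1 (length 1)
Average code length: 64/42 = 1.5238 bits/symbol


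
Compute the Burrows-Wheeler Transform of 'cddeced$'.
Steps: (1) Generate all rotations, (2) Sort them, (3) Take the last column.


Rotations (sorted):
  0: $cddeced -> last char: d
  1: cddeced$ -> last char: $
  2: ced$cdde -> last char: e
  3: d$cddece -> last char: e
  4: ddeced$c -> last char: c
  5: deced$cd -> last char: d
  6: eced$cdd -> last char: d
  7: ed$cddec -> last char: c


BWT = d$eecddc


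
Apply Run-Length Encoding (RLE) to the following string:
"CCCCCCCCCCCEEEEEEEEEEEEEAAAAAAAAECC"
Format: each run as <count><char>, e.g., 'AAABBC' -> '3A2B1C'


Scanning runs left to right:
  i=0: run of 'C' x 11 -> '11C'
  i=11: run of 'E' x 13 -> '13E'
  i=24: run of 'A' x 8 -> '8A'
  i=32: run of 'E' x 1 -> '1E'
  i=33: run of 'C' x 2 -> '2C'

RLE = 11C13E8A1E2C


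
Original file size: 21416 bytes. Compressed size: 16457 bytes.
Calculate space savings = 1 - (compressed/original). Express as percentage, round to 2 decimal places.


ratio = compressed/original = 16457/21416 = 0.768444
savings = 1 - ratio = 1 - 0.768444 = 0.231556
as a percentage: 0.231556 * 100 = 23.16%

Space savings = 1 - 16457/21416 = 23.16%


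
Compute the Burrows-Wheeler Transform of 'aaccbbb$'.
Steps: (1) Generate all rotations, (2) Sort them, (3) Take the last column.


Rotations (sorted):
  0: $aaccbbb -> last char: b
  1: aaccbbb$ -> last char: $
  2: accbbb$a -> last char: a
  3: b$aaccbb -> last char: b
  4: bb$aaccb -> last char: b
  5: bbb$aacc -> last char: c
  6: cbbb$aac -> last char: c
  7: ccbbb$aa -> last char: a


BWT = b$abbcca


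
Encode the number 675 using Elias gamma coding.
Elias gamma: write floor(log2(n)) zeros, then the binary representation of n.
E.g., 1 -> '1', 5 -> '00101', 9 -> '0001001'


num_bits = floor(log2(675)) + 1 = 10
leading_zeros = num_bits - 1 = 9
binary(675) = 1010100011

Elias gamma(675) = '000000000' + '1010100011' = 0000000001010100011 (19 bits)


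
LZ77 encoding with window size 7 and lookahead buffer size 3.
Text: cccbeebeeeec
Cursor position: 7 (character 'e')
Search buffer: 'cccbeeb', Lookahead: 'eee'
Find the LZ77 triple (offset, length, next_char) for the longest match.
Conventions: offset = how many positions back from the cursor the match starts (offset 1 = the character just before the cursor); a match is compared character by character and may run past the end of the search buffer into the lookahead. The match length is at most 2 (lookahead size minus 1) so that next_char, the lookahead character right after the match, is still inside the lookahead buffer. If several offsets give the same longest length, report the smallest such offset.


Try each offset into the search buffer:
  offset=1 (pos 6, char 'b'): match length 0
  offset=2 (pos 5, char 'e'): match length 1
  offset=3 (pos 4, char 'e'): match length 2
  offset=4 (pos 3, char 'b'): match length 0
  offset=5 (pos 2, char 'c'): match length 0
  offset=6 (pos 1, char 'c'): match length 0
  offset=7 (pos 0, char 'c'): match length 0
Longest match has length 2 at offset 3.
next_char = character at position 7 + 2 = 9 -> 'e'

Best match: offset=3, length=2 (matching 'ee' starting at position 4)
LZ77 triple: (3, 2, 'e')


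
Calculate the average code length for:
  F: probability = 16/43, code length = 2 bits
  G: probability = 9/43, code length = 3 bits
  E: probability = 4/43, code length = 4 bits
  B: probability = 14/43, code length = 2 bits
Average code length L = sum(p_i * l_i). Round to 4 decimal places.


Weighted contributions p_i * l_i:
  F: (16/43) * 2 = 32/43
  G: (9/43) * 3 = 27/43
  E: (4/43) * 4 = 16/43
  B: (14/43) * 2 = 28/43
Sum = (32 + 27 + 16 + 28)/43 = 103/43

L = 103/43 = 2.3953 bits/symbol
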